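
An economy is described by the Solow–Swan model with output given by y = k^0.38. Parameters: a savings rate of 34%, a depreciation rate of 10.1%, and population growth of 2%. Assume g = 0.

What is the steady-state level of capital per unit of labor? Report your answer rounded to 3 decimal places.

In steady state, investment equals break-even investment: s·k^α = (n + δ)·k.
Dividing both sides by k: k^(1−α) = s / (n + δ).
k^0.62 = 0.34 / (0.020 + 0.101) = 0.34 / 0.121 = 2.8099
k* = 2.8099^(1/0.62) ≈ 5.2929

k* ≈ 5.293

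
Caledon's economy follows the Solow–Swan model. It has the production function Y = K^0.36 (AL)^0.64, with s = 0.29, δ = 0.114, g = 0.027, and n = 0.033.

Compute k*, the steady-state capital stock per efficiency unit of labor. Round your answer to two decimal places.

k* ≈ 2.22

At the steady state, Δk = 0, so s·k^α = (n + g + δ)·k.
Rearranging, k^(1−α) = s / (n + g + δ).
k^0.64 = 0.29 / (0.033 + 0.027 + 0.114) = 0.29 / 0.174 = 1.6667
k* = 1.6667^(1/0.64) ≈ 2.2215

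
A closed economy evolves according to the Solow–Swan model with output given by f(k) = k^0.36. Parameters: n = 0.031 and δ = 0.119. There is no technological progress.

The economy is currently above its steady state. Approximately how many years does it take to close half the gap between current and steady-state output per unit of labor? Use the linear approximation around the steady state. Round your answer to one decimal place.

t_½ ≈ 7.2 years

Near the steady state the convergence rate is λ = (1 − α)(n + δ).
λ = (1 − 0.36) × 0.150 = 0.64 × 0.150 = 0.0960
Half-life = ln 2 / λ = 0.6931 / 0.0960 ≈ 7.22 years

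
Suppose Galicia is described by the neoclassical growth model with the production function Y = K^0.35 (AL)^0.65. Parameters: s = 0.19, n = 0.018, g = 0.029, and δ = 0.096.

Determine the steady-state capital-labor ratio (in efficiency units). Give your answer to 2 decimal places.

At the steady state, Δk = 0, so s·k^α = (n + g + δ)·k.
Dividing both sides by k: k^(1−α) = s / (n + g + δ).
k^0.65 = 0.19 / (0.018 + 0.029 + 0.096) = 0.19 / 0.143 = 1.3287
k* = 1.3287^(1/0.65) ≈ 1.5484

k* ≈ 1.55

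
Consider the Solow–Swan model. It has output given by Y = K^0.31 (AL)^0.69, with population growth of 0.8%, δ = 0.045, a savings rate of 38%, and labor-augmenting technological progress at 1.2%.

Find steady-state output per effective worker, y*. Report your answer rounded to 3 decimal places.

y* ≈ 2.211

In steady state, investment equals break-even investment: s·k^α = (n + g + δ)·k.
Rearranging, k^(1−α) = s / (n + g + δ).
k^0.69 = 0.38 / (0.008 + 0.012 + 0.045) = 0.38 / 0.065 = 5.8462
k* = 5.8462^(1/0.69) ≈ 12.9244
y* = (k*)^α = 12.9244^0.31 ≈ 2.2107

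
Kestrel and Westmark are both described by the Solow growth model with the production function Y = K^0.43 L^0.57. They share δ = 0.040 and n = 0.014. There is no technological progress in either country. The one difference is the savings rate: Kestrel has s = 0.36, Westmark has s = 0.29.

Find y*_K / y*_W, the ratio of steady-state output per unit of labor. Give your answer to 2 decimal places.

Steady-state y* = [s/(n + δ)]^(α/(1−α)), so the ratio is [ (s_K/(n + δ)_K) / (s_W/(n + δ)_W) ]^0.7544.
s_K/(n + δ)_K = 0.36/0.054 = 6.6667; s_W/(n + δ)_W = 0.29/0.054 = 5.3704.
Ratio = (6.6667/5.3704)^0.7544 = 1.2414^0.7544 ≈ 1.1772

y*_K / y*_W ≈ 1.18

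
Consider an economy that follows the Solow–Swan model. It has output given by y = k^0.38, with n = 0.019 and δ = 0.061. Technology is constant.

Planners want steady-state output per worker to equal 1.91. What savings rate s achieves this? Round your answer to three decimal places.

In steady state, investment equals break-even investment: s·k^α = (n + δ)·k.
Since y* = [s/(n + δ)]^(α/(1−α)), we have s/(n + δ) = (y*)^((1−α)/α) = 1.91^1.6316 = 2.8743.
Therefore s = 2.8743 × (n + δ) = 2.8743 × 0.080 = 0.2299.

s ≈ 0.230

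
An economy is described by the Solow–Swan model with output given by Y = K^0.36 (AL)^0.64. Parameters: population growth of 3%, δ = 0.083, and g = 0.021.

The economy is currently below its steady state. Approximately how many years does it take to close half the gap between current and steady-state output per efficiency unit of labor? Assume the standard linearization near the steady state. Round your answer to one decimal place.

Near the steady state the convergence rate is λ = (1 − α)(n + g + δ).
λ = (1 − 0.36) × 0.134 = 0.64 × 0.134 = 0.08576
Half-life = ln 2 / λ = 0.6931 / 0.08576 ≈ 8.08 years

half-life ≈ 8.1 years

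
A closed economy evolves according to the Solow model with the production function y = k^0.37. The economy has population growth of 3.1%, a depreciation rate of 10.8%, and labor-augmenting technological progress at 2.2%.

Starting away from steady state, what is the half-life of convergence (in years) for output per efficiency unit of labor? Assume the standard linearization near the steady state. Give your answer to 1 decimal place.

half-life ≈ 6.8 years

Near the steady state the convergence rate is λ = (1 − α)(n + g + δ).
λ = (1 − 0.37) × 0.161 = 0.63 × 0.161 = 0.10143
Half-life = ln 2 / λ = 0.6931 / 0.10143 ≈ 6.83 years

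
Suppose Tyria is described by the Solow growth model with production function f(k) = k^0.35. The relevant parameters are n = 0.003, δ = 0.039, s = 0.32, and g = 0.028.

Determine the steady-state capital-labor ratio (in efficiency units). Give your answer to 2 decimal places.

k* ≈ 10.36

Steady state requires s·f(k) = (n + g + δ)·k, i.e. s·k^α = (n + g + δ)·k.
Rearranging, k^(1−α) = s / (n + g + δ).
k^0.65 = 0.32 / (0.003 + 0.028 + 0.039) = 0.32 / 0.070 = 4.5714
k* = 4.5714^(1/0.65) ≈ 10.3624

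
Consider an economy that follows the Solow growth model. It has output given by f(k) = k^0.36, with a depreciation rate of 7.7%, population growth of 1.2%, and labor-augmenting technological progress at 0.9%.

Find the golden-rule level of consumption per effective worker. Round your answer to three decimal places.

At the golden rule, f'(k) = n + g + δ, so α·k^(α−1) = n + g + δ and k_gold = (α/(n + g + δ))^(1/(1−α)).
k_gold = (0.36/0.098)^(1/0.64) = 3.6735^1.5625 ≈ 7.6373
c_gold = f(k_gold) − (n + g + δ)·k_gold = 2.0790 − 0.098×7.6373 ≈ 1.3305

c_gold ≈ 1.331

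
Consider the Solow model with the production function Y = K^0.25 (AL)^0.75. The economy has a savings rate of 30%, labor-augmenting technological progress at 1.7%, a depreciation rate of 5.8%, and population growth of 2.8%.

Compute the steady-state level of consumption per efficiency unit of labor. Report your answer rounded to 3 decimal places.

In steady state, investment equals break-even investment: s·k^α = (n + g + δ)·k.
Rearranging, k^(1−α) = s / (n + g + δ).
k^0.75 = 0.30 / (0.028 + 0.017 + 0.058) = 0.30 / 0.103 = 2.9126
k* = 2.9126^(1/0.75) ≈ 4.1595
y* = (k*)^α = 4.1595^0.25 ≈ 1.4281
c* = (1 − s)·y* = (1 − 0.30) × 1.4281 ≈ 0.9997

c* ≈ 1.000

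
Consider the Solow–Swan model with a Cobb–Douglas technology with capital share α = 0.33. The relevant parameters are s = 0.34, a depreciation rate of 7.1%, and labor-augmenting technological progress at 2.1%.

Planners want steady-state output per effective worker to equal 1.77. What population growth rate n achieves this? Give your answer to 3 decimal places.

n ≈ 0.015

In steady state, investment equals break-even investment: s·k^α = (n + g + δ)·k.
Since y* = [s/(n + g + δ)]^(α/(1−α)), we have s/(n + g + δ) = (y*)^((1−α)/α) = 1.77^2.0303 = 3.1876.
Therefore n + g + δ = s / 3.1876 = 0.34 / 3.1876 = 0.1067, so n = 0.1067 − 0.092 = 0.0147.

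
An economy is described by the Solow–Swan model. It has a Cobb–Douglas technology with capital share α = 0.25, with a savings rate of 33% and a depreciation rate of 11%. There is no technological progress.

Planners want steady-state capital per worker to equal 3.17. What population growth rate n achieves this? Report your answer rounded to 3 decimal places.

n ≈ 0.029

At the steady state, Δk = 0, so s·k^α = (n + δ)·k.
So s / (n + δ) = (k*)^(1−α) = 3.17^0.75 = 2.3757.
Therefore n + δ = s / 2.3757 = 0.33 / 2.3757 = 0.1389, so n = 0.1389 − 0.110 = 0.0289.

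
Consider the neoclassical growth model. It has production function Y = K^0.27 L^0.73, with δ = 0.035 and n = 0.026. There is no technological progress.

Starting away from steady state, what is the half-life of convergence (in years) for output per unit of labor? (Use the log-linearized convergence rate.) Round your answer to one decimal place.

t_½ ≈ 15.6 years

Near the steady state the convergence rate is λ = (1 − α)(n + δ).
λ = (1 − 0.27) × 0.061 = 0.73 × 0.061 = 0.04453
Half-life = ln 2 / λ = 0.6931 / 0.04453 ≈ 15.56 years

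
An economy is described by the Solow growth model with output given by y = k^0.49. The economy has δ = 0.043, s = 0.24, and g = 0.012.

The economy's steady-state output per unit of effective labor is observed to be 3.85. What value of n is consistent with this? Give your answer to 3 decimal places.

At the steady state, Δk = 0, so s·k^α = (n + g + δ)·k.
Since y* = [s/(n + g + δ)]^(α/(1−α)), we have s/(n + g + δ) = (y*)^((1−α)/α) = 3.85^1.0408 = 4.0677.
Therefore n + g + δ = s / 4.0677 = 0.24 / 4.0677 = 0.0590, so n = 0.0590 − 0.055 = 0.0040.

n ≈ 0.004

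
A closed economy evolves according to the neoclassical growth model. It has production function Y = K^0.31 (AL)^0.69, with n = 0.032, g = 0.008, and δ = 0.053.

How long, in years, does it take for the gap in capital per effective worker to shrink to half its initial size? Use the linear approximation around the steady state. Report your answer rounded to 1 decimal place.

Near the steady state the convergence rate is λ = (1 − α)(n + g + δ).
λ = (1 − 0.31) × 0.093 = 0.69 × 0.093 = 0.06417
Half-life = ln 2 / λ = 0.6931 / 0.06417 ≈ 10.80 years

half-life ≈ 10.8 years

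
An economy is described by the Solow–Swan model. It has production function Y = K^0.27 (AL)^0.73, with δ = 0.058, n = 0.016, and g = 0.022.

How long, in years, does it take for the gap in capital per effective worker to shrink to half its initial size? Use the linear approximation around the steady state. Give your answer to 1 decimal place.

about 9.9 years

Near the steady state the convergence rate is λ = (1 − α)(n + g + δ).
λ = (1 − 0.27) × 0.096 = 0.73 × 0.096 = 0.07008
Half-life = ln 2 / λ = 0.6931 / 0.07008 ≈ 9.89 years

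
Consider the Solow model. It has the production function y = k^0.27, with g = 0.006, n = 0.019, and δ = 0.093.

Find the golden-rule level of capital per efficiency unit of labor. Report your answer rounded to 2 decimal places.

k_gold ≈ 3.11

The golden rule sets f'(k) = n + g + δ, i.e. α·k^(α−1) = n + g + δ.
So k^(1−α) = α / (n + g + δ) = 0.27 / 0.118 = 2.2881.
k_gold = 2.2881^(1/0.73) ≈ 3.1076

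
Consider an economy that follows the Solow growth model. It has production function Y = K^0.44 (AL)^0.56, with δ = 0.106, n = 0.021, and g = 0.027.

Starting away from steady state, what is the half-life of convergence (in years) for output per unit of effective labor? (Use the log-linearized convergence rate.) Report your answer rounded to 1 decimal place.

about 8.0 years

Near the steady state the convergence rate is λ = (1 − α)(n + g + δ).
λ = (1 − 0.44) × 0.154 = 0.56 × 0.154 = 0.08624
Half-life = ln 2 / λ = 0.6931 / 0.08624 ≈ 8.04 years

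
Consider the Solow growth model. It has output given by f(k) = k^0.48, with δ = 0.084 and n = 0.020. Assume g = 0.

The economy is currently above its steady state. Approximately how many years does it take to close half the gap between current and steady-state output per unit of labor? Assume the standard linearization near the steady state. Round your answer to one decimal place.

half-life ≈ 12.8 years

Near the steady state the convergence rate is λ = (1 − α)(n + δ).
λ = (1 − 0.48) × 0.104 = 0.52 × 0.104 = 0.05408
Half-life = ln 2 / λ = 0.6931 / 0.05408 ≈ 12.82 years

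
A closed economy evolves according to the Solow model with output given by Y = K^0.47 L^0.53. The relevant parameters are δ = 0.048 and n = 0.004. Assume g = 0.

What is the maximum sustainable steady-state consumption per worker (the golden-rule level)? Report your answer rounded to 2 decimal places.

At the golden rule, f'(k) = n + δ, so α·k^(α−1) = n + δ and k_gold = (α/(n + δ))^(1/(1−α)).
k_gold = (0.47/0.052)^(1/0.53) = 9.0385^1.8868 ≈ 63.6741
c_gold = f(k_gold) − (n + δ)·k_gold = 7.0447 − 0.052×63.6741 ≈ 3.7336

c_gold ≈ 3.73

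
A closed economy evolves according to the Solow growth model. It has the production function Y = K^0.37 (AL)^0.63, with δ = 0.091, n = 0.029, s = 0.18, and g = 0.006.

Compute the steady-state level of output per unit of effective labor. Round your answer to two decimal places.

y* ≈ 1.23

Steady state requires s·f(k) = (n + g + δ)·k, i.e. s·k^α = (n + g + δ)·k.
Dividing both sides by k: k^(1−α) = s / (n + g + δ).
k^0.63 = 0.18 / (0.029 + 0.006 + 0.091) = 0.18 / 0.126 = 1.4286
k* = 1.4286^(1/0.63) ≈ 1.7615
y* = (k*)^α = 1.7615^0.37 ≈ 1.2330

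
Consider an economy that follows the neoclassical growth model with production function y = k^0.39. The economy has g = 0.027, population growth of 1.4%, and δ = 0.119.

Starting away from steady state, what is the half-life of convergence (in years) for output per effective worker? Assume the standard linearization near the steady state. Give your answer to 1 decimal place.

about 7.1 years

Near the steady state the convergence rate is λ = (1 − α)(n + g + δ).
λ = (1 − 0.39) × 0.160 = 0.61 × 0.160 = 0.0976
Half-life = ln 2 / λ = 0.6931 / 0.0976 ≈ 7.10 years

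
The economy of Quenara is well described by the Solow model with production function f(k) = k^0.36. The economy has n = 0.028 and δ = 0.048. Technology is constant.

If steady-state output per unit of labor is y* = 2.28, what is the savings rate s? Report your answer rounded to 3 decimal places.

s ≈ 0.329

In steady state, investment equals break-even investment: s·k^α = (n + δ)·k.
Since y* = [s/(n + δ)]^(α/(1−α)), we have s/(n + δ) = (y*)^((1−α)/α) = 2.28^1.7778 = 4.3285.
Therefore s = 4.3285 × (n + δ) = 4.3285 × 0.076 = 0.3290.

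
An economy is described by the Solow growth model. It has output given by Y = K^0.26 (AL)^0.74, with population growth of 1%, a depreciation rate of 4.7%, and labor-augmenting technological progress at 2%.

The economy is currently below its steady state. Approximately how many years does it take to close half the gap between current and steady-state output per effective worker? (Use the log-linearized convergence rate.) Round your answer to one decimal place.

Near the steady state the convergence rate is λ = (1 − α)(n + g + δ).
λ = (1 − 0.26) × 0.077 = 0.74 × 0.077 = 0.05698
Half-life = ln 2 / λ = 0.6931 / 0.05698 ≈ 12.16 years

half-life ≈ 12.2 years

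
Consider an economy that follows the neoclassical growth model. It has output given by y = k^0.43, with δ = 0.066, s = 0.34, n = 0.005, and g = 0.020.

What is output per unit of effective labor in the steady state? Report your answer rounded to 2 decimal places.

y* ≈ 2.70

In steady state, investment equals break-even investment: s·k^α = (n + g + δ)·k.
Rearranging, k^(1−α) = s / (n + g + δ).
k^0.57 = 0.34 / (0.005 + 0.020 + 0.066) = 0.34 / 0.091 = 3.7363
k* = 3.7363^(1/0.57) ≈ 10.0991
y* = (k*)^α = 10.0991^0.43 ≈ 2.7030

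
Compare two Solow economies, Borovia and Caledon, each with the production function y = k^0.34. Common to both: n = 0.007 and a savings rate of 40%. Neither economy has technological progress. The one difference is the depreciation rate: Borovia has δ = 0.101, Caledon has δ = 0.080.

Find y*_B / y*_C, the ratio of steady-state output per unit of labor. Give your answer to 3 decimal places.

y*_B / y*_C ≈ 0.895

Steady-state y* = [s/(n + δ)]^(α/(1−α)), so the ratio is [ (s_B/(n + δ)_B) / (s_C/(n + δ)_C) ]^0.5152.
s_B/(n + δ)_B = 0.40/0.108 = 3.7037; s_C/(n + δ)_C = 0.40/0.087 = 4.5977.
Ratio = (3.7037/4.5977)^0.5152 = 0.8056^0.5152 ≈ 0.8946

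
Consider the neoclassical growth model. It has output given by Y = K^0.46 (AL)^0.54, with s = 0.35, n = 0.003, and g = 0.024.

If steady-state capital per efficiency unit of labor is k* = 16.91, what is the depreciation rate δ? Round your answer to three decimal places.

In steady state, investment equals break-even investment: s·k^α = (n + g + δ)·k.
So s / (n + g + δ) = (k*)^(1−α) = 16.91^0.54 = 4.6047.
Therefore n + g + δ = s / 4.6047 = 0.35 / 4.6047 = 0.0760, so δ = 0.0760 − 0.027 = 0.0490.

δ ≈ 0.049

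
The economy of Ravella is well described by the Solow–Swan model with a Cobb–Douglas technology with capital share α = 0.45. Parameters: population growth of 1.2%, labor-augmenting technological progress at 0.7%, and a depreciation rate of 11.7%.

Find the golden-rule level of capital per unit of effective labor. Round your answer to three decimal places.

The golden rule sets f'(k) = n + g + δ, i.e. α·k^(α−1) = n + g + δ.
So k^(1−α) = α / (n + g + δ) = 0.45 / 0.136 = 3.3088.
k_gold = 3.3088^(1/0.55) ≈ 8.8076

k_gold ≈ 8.808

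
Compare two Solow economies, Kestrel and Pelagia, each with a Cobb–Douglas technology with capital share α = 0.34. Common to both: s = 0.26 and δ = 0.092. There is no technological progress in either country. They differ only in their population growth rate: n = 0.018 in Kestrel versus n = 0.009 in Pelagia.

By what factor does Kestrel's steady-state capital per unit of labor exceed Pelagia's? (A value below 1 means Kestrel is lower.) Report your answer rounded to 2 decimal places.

k*_K / k*_P ≈ 0.88

Steady-state k* = [s/(n + δ)]^(1/(1−α)), so the ratio is [ (s_K/(n + δ)_K) / (s_P/(n + δ)_P) ]^1.5152.
s_K/(n + δ)_K = 0.26/0.110 = 2.3636; s_P/(n + δ)_P = 0.26/0.101 = 2.5743.
Ratio = (2.3636/2.5743)^1.5152 = 0.9182^1.5152 ≈ 0.8787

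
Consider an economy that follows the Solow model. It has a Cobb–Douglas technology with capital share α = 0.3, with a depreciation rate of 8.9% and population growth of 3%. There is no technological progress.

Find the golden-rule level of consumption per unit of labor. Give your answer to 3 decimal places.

At the golden rule, f'(k) = n + δ, so α·k^(α−1) = n + δ and k_gold = (α/(n + δ))^(1/(1−α)).
k_gold = (0.3/0.119)^(1/0.7) = 2.5210^1.4286 ≈ 3.7470
c_gold = f(k_gold) − (n + δ)·k_gold = 1.4863 − 0.119×3.7470 ≈ 1.0404

c_gold ≈ 1.040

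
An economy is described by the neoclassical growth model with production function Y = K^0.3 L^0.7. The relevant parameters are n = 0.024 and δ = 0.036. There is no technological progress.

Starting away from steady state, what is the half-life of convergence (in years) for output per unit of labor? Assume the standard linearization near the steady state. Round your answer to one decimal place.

about 16.5 years

Near the steady state the convergence rate is λ = (1 − α)(n + δ).
λ = (1 − 0.3) × 0.060 = 0.7 × 0.060 = 0.0420
Half-life = ln 2 / λ = 0.6931 / 0.0420 ≈ 16.50 years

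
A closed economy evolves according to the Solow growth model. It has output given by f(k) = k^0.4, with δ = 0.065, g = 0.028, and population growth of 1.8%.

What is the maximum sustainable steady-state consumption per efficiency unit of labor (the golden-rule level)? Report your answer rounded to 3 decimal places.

c_gold ≈ 1.410

At the golden rule, f'(k) = n + g + δ, so α·k^(α−1) = n + g + δ and k_gold = (α/(n + g + δ))^(1/(1−α)).
k_gold = (0.4/0.111)^(1/0.6) = 3.6036^1.6667 ≈ 8.4706
c_gold = f(k_gold) − (n + g + δ)·k_gold = 2.3505 − 0.111×8.4706 ≈ 1.4103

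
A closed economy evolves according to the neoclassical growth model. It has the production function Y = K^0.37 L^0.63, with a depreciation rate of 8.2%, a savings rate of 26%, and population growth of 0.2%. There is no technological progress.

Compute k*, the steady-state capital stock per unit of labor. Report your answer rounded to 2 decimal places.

In steady state, investment equals break-even investment: s·k^α = (n + δ)·k.
Dividing both sides by k: k^(1−α) = s / (n + δ).
k^0.63 = 0.26 / (0.002 + 0.082) = 0.26 / 0.084 = 3.0952
k* = 3.0952^(1/0.63) ≈ 6.0100

k* ≈ 6.01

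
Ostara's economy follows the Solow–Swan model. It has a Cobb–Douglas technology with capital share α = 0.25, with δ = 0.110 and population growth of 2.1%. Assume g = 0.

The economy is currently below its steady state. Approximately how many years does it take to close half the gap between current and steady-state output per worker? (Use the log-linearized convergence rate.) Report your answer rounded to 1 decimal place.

Near the steady state the convergence rate is λ = (1 − α)(n + δ).
λ = (1 − 0.25) × 0.131 = 0.75 × 0.131 = 0.09825
Half-life = ln 2 / λ = 0.6931 / 0.09825 ≈ 7.05 years

half-life ≈ 7.1 years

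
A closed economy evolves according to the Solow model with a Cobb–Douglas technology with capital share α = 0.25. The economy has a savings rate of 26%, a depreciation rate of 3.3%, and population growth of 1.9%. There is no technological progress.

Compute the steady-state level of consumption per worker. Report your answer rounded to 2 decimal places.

c* = 1.27

At the steady state, Δk = 0, so s·k^α = (n + δ)·k.
Dividing both sides by k: k^(1−α) = s / (n + δ).
k^0.75 = 0.26 / (0.019 + 0.033) = 0.26 / 0.052 = 5.0000
k* = 5.0000^(1/0.75) ≈ 8.5499
y* = (k*)^α = 8.5499^0.25 ≈ 1.7100
c* = (1 − s)·y* = (1 − 0.26) × 1.7100 ≈ 1.2654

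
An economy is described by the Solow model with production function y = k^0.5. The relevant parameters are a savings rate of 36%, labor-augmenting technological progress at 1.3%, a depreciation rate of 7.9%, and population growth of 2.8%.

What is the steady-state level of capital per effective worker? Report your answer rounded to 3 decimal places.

k* = 9.000

In steady state, investment equals break-even investment: s·k^α = (n + g + δ)·k.
Dividing both sides by k: k^(1−α) = s / (n + g + δ).
k^0.5 = 0.36 / (0.028 + 0.013 + 0.079) = 0.36 / 0.120 = 3.0000
k* = 3.0000^(1/0.5) ≈ 9.0000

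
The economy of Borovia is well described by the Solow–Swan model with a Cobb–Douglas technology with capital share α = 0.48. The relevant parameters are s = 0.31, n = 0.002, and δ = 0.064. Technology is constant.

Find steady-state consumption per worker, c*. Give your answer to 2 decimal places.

At the steady state, Δk = 0, so s·k^α = (n + δ)·k.
Dividing both sides by k: k^(1−α) = s / (n + δ).
k^0.52 = 0.31 / (0.002 + 0.064) = 0.31 / 0.066 = 4.6970
k* = 4.6970^(1/0.52) ≈ 19.5868
y* = (k*)^α = 19.5868^0.48 ≈ 4.1701
c* = (1 − s)·y* = (1 − 0.31) × 4.1701 ≈ 2.8774

c* = 2.88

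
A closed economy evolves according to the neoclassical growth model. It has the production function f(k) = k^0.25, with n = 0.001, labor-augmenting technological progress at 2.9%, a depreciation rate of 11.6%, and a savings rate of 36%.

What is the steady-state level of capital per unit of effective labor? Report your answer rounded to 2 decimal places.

k* ≈ 3.33

At the steady state, Δk = 0, so s·k^α = (n + g + δ)·k.
Rearranging, k^(1−α) = s / (n + g + δ).
k^0.75 = 0.36 / (0.001 + 0.029 + 0.116) = 0.36 / 0.146 = 2.4658
k* = 2.4658^(1/0.75) ≈ 3.3313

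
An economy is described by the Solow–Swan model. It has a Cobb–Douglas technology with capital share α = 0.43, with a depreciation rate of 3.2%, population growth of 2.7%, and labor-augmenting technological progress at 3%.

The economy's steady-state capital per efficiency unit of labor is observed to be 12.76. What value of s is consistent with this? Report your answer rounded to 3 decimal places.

s ≈ 0.380

At the steady state, Δk = 0, so s·k^α = (n + g + δ)·k.
So s / (n + g + δ) = (k*)^(1−α) = 12.76^0.57 = 4.2691.
Therefore s = 4.2691 × (n + g + δ) = 4.2691 × 0.089 = 0.3799.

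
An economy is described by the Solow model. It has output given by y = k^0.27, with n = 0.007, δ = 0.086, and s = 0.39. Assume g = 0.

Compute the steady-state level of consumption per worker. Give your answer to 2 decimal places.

c* ≈ 1.04

Steady state requires s·f(k) = (n + δ)·k, i.e. s·k^α = (n + δ)·k.
Dividing both sides by k: k^(1−α) = s / (n + δ).
k^0.73 = 0.39 / (0.007 + 0.086) = 0.39 / 0.093 = 4.1935
k* = 4.1935^(1/0.73) ≈ 7.1260
y* = (k*)^α = 7.1260^0.27 ≈ 1.6993
c* = (1 − s)·y* = (1 − 0.39) × 1.6993 ≈ 1.0366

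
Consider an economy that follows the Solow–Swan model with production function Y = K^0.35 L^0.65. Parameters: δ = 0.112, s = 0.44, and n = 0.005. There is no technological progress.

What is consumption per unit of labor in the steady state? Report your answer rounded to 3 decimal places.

c* = 1.143

At the steady state, Δk = 0, so s·k^α = (n + δ)·k.
Rearranging, k^(1−α) = s / (n + δ).
k^0.65 = 0.44 / (0.005 + 0.112) = 0.44 / 0.117 = 3.7607
k* = 3.7607^(1/0.65) ≈ 7.6741
y* = (k*)^α = 7.6741^0.35 ≈ 2.0406
c* = (1 − s)·y* = (1 − 0.44) × 2.0406 ≈ 1.1427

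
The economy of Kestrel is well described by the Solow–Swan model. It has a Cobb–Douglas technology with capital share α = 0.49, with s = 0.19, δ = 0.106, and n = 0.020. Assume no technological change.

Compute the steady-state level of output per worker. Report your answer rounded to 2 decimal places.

In steady state, investment equals break-even investment: s·k^α = (n + δ)·k.
Rearranging, k^(1−α) = s / (n + δ).
k^0.51 = 0.19 / (0.020 + 0.106) = 0.19 / 0.126 = 1.5079
k* = 1.5079^(1/0.51) ≈ 2.2374
y* = (k*)^α = 2.2374^0.49 ≈ 1.4838

y* ≈ 1.48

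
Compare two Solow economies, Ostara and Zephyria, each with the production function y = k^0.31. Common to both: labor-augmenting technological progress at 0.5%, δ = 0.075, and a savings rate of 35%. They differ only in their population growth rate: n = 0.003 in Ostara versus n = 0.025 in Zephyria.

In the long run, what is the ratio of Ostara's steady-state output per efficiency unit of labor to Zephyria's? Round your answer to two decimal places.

Steady-state y* = [s/(n + g + δ)]^(α/(1−α)), so the ratio is [ (s_O/(n + g + δ)_O) / (s_Z/(n + g + δ)_Z) ]^0.4493.
s_O/(n + g + δ)_O = 0.35/0.083 = 4.2169; s_Z/(n + g + δ)_Z = 0.35/0.105 = 3.3333.
Ratio = (4.2169/3.3333)^0.4493 = 1.2651^0.4493 ≈ 1.1114

ratio ≈ 1.11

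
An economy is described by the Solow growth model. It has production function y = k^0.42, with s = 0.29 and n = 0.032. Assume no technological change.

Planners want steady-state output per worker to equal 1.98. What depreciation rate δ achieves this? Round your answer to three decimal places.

δ ≈ 0.081

In steady state, investment equals break-even investment: s·k^α = (n + δ)·k.
Since y* = [s/(n + δ)]^(α/(1−α)), we have s/(n + δ) = (y*)^((1−α)/α) = 1.98^1.381 = 2.5686.
Therefore n + δ = s / 2.5686 = 0.29 / 2.5686 = 0.1129, so δ = 0.1129 − 0.032 = 0.0809.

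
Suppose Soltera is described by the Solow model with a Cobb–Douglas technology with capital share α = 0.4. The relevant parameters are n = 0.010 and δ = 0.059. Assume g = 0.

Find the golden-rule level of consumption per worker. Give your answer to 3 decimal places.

At the golden rule, f'(k) = n + δ, so α·k^(α−1) = n + δ and k_gold = (α/(n + δ))^(1/(1−α)).
k_gold = (0.4/0.069)^(1/0.6) = 5.7971^1.6667 ≈ 18.7087
c_gold = f(k_gold) − (n + δ)·k_gold = 3.2271 − 0.069×18.7087 ≈ 1.9362

c_gold ≈ 1.936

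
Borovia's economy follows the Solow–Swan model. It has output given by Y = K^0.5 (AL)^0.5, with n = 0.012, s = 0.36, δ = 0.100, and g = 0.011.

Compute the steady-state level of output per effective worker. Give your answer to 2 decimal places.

y* = 2.93

Steady state requires s·f(k) = (n + g + δ)·k, i.e. s·k^α = (n + g + δ)·k.
Dividing both sides by k: k^(1−α) = s / (n + g + δ).
k^0.5 = 0.36 / (0.012 + 0.011 + 0.100) = 0.36 / 0.123 = 2.9268
k* = 2.9268^(1/0.5) ≈ 8.5662
y* = (k*)^α = 8.5662^0.5 ≈ 2.9268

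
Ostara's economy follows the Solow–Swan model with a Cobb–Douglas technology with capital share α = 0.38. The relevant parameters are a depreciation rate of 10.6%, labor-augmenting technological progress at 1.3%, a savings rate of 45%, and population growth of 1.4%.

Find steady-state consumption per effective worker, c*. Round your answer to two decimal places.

Steady state requires s·f(k) = (n + g + δ)·k, i.e. s·k^α = (n + g + δ)·k.
Rearranging, k^(1−α) = s / (n + g + δ).
k^0.62 = 0.45 / (0.014 + 0.013 + 0.106) = 0.45 / 0.133 = 3.3835
k* = 3.3835^(1/0.62) ≈ 7.1419
y* = (k*)^α = 7.1419^0.38 ≈ 2.1108
c* = (1 − s)·y* = (1 − 0.45) × 2.1108 ≈ 1.1609

c* ≈ 1.16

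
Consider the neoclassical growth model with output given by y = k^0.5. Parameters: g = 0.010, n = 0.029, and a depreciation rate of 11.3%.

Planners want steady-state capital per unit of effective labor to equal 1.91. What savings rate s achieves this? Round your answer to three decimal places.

In steady state, investment equals break-even investment: s·k^α = (n + g + δ)·k.
So s / (n + g + δ) = (k*)^(1−α) = 1.91^0.5 = 1.3820.
Therefore s = 1.3820 × (n + g + δ) = 1.3820 × 0.152 = 0.2101.

s ≈ 0.210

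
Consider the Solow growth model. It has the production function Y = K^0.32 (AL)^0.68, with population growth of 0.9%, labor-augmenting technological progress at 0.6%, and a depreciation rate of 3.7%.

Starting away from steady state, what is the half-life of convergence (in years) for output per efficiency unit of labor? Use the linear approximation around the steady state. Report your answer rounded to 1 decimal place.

Near the steady state the convergence rate is λ = (1 − α)(n + g + δ).
λ = (1 − 0.32) × 0.052 = 0.68 × 0.052 = 0.03536
Half-life = ln 2 / λ = 0.6931 / 0.03536 ≈ 19.60 years

about 19.6 years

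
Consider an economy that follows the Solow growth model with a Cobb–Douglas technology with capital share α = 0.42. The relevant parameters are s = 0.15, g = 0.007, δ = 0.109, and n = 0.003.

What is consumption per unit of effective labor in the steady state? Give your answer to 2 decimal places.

Steady state requires s·f(k) = (n + g + δ)·k, i.e. s·k^α = (n + g + δ)·k.
Rearranging, k^(1−α) = s / (n + g + δ).
k^0.58 = 0.15 / (0.003 + 0.007 + 0.109) = 0.15 / 0.119 = 1.2605
k* = 1.2605^(1/0.58) ≈ 1.4906
y* = (k*)^α = 1.4906^0.42 ≈ 1.1825
c* = (1 − s)·y* = (1 − 0.15) × 1.1825 ≈ 1.0051

c* = 1.01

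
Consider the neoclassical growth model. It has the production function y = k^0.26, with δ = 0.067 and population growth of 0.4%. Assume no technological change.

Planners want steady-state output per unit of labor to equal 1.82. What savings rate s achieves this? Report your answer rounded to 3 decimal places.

At the steady state, Δk = 0, so s·k^α = (n + δ)·k.
Since y* = [s/(n + δ)]^(α/(1−α)), we have s/(n + δ) = (y*)^((1−α)/α) = 1.82^2.8462 = 5.4981.
Therefore s = 5.4981 × (n + δ) = 5.4981 × 0.071 = 0.3904.

s ≈ 0.390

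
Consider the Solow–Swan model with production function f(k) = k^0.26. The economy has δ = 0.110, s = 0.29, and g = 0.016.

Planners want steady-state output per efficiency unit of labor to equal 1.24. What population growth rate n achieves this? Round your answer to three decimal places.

In steady state, investment equals break-even investment: s·k^α = (n + g + δ)·k.
Since y* = [s/(n + g + δ)]^(α/(1−α)), we have s/(n + g + δ) = (y*)^((1−α)/α) = 1.24^2.8462 = 1.8446.
Therefore n + g + δ = s / 1.8446 = 0.29 / 1.8446 = 0.1572, so n = 0.1572 − 0.126 = 0.0312.

n ≈ 0.031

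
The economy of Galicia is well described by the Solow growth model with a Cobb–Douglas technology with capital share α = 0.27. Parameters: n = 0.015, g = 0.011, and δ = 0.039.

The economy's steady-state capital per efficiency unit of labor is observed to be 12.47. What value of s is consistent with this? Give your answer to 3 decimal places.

Steady state requires s·f(k) = (n + g + δ)·k, i.e. s·k^α = (n + g + δ)·k.
So s / (n + g + δ) = (k*)^(1−α) = 12.47^0.73 = 6.3093.
Therefore s = 6.3093 × (n + g + δ) = 6.3093 × 0.065 = 0.4101.

s ≈ 0.410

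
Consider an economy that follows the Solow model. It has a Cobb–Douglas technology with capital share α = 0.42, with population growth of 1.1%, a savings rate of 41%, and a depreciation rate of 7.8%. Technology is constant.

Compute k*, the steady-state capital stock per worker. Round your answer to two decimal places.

k* = 13.92

In steady state, investment equals break-even investment: s·k^α = (n + δ)·k.
Dividing both sides by k: k^(1−α) = s / (n + δ).
k^0.58 = 0.41 / (0.011 + 0.078) = 0.41 / 0.089 = 4.6067
k* = 4.6067^(1/0.58) ≈ 13.9244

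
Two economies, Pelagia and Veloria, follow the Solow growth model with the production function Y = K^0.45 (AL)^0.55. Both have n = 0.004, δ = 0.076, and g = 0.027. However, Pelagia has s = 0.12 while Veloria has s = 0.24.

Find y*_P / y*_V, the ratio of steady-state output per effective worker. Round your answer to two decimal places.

Steady-state y* = [s/(n + g + δ)]^(α/(1−α)), so the ratio is [ (s_P/(n + g + δ)_P) / (s_V/(n + g + δ)_V) ]^0.8182.
s_P/(n + g + δ)_P = 0.12/0.107 = 1.1215; s_V/(n + g + δ)_V = 0.24/0.107 = 2.2430.
Ratio = (1.1215/2.2430)^0.8182 = 0.5000^0.8182 ≈ 0.5671

y*_P / y*_V ≈ 0.57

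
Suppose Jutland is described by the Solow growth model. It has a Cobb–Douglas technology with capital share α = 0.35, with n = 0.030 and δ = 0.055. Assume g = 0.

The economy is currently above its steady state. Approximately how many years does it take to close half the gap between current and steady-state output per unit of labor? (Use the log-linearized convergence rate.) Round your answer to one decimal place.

Near the steady state the convergence rate is λ = (1 − α)(n + δ).
λ = (1 − 0.35) × 0.085 = 0.65 × 0.085 = 0.05525
Half-life = ln 2 / λ = 0.6931 / 0.05525 ≈ 12.54 years

half-life ≈ 12.5 years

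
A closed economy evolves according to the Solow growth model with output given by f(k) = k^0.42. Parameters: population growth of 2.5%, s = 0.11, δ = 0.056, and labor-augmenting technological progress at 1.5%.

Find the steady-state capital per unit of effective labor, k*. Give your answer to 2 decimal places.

Steady state requires s·f(k) = (n + g + δ)·k, i.e. s·k^α = (n + g + δ)·k.
Rearranging, k^(1−α) = s / (n + g + δ).
k^0.58 = 0.11 / (0.025 + 0.015 + 0.056) = 0.11 / 0.096 = 1.1458
k* = 1.1458^(1/0.58) ≈ 1.2645

k* = 1.26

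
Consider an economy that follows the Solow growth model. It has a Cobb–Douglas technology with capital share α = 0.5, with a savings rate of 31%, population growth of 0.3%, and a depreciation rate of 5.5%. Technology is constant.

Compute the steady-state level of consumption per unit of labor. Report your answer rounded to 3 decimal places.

In steady state, investment equals break-even investment: s·k^α = (n + δ)·k.
Dividing both sides by k: k^(1−α) = s / (n + δ).
k^0.5 = 0.31 / (0.003 + 0.055) = 0.31 / 0.058 = 5.3448
k* = 5.3448^(1/0.5) ≈ 28.5669
y* = (k*)^α = 28.5669^0.5 ≈ 5.3448
c* = (1 − s)·y* = (1 − 0.31) × 5.3448 ≈ 3.6879

c* ≈ 3.688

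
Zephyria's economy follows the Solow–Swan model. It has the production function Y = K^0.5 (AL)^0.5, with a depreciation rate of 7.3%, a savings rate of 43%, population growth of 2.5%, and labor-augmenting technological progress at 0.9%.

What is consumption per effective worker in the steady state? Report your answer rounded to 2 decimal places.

c* ≈ 2.29

In steady state, investment equals break-even investment: s·k^α = (n + g + δ)·k.
Rearranging, k^(1−α) = s / (n + g + δ).
k^0.5 = 0.43 / (0.025 + 0.009 + 0.073) = 0.43 / 0.107 = 4.0187
k* = 4.0187^(1/0.5) ≈ 16.1499
y* = (k*)^α = 16.1499^0.5 ≈ 4.0187
c* = (1 − s)·y* = (1 − 0.43) × 4.0187 ≈ 2.2907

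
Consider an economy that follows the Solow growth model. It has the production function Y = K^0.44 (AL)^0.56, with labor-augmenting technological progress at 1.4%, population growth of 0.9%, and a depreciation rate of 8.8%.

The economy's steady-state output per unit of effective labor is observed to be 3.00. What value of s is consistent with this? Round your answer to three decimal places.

In steady state, investment equals break-even investment: s·k^α = (n + g + δ)·k.
Since y* = [s/(n + g + δ)]^(α/(1−α)), we have s/(n + g + δ) = (y*)^((1−α)/α) = 3.00^1.2727 = 4.0479.
Therefore s = 4.0479 × (n + g + δ) = 4.0479 × 0.111 = 0.4493.

s ≈ 0.449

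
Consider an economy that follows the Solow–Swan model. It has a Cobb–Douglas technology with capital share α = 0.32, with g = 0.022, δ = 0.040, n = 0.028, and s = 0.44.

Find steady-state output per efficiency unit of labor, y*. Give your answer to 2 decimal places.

y* ≈ 2.11

In steady state, investment equals break-even investment: s·k^α = (n + g + δ)·k.
Rearranging, k^(1−α) = s / (n + g + δ).
k^0.68 = 0.44 / (0.028 + 0.022 + 0.040) = 0.44 / 0.090 = 4.8889
k* = 4.8889^(1/0.68) ≈ 10.3168
y* = (k*)^α = 10.3168^0.32 ≈ 2.1103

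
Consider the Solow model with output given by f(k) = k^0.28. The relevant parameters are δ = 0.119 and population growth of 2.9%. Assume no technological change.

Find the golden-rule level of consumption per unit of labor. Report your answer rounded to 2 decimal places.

At the golden rule, f'(k) = n + δ, so α·k^(α−1) = n + δ and k_gold = (α/(n + δ))^(1/(1−α)).
k_gold = (0.28/0.148)^(1/0.72) = 1.8919^1.3889 ≈ 2.4243
c_gold = f(k_gold) − (n + δ)·k_gold = 1.2814 − 0.148×2.4243 ≈ 0.9226

c_gold ≈ 0.92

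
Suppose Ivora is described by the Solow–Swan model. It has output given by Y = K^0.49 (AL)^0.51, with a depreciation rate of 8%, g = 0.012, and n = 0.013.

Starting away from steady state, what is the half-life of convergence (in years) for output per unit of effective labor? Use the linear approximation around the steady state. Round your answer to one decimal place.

about 12.9 years

Near the steady state the convergence rate is λ = (1 − α)(n + g + δ).
λ = (1 − 0.49) × 0.105 = 0.51 × 0.105 = 0.05355
Half-life = ln 2 / λ = 0.6931 / 0.05355 ≈ 12.94 years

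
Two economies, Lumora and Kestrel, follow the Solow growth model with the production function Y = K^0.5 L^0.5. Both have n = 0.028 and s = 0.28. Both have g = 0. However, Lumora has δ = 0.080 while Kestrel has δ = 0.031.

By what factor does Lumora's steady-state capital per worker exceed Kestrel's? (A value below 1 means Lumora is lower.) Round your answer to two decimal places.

ratio ≈ 0.30

Steady-state k* = [s/(n + δ)]^(1/(1−α)), so the ratio is [ (s_L/(n + δ)_L) / (s_K/(n + δ)_K) ]^2.
s_L/(n + δ)_L = 0.28/0.108 = 2.5926; s_K/(n + δ)_K = 0.28/0.059 = 4.7458.
Ratio = (2.5926/4.7458)^2 = 0.5463^2 ≈ 0.2984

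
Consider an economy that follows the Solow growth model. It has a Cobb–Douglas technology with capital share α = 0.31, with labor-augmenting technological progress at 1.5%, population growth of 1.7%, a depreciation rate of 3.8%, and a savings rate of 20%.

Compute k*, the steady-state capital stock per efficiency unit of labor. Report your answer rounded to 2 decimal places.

k* = 4.58

At the steady state, Δk = 0, so s·k^α = (n + g + δ)·k.
Dividing both sides by k: k^(1−α) = s / (n + g + δ).
k^0.69 = 0.20 / (0.017 + 0.015 + 0.038) = 0.20 / 0.070 = 2.8571
k* = 2.8571^(1/0.69) ≈ 4.5789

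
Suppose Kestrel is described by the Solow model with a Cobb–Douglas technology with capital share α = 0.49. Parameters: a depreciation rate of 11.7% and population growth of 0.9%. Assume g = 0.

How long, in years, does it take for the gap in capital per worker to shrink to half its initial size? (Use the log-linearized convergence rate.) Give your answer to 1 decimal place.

about 10.8 years

Near the steady state the convergence rate is λ = (1 − α)(n + δ).
λ = (1 − 0.49) × 0.126 = 0.51 × 0.126 = 0.06426
Half-life = ln 2 / λ = 0.6931 / 0.06426 ≈ 10.79 years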